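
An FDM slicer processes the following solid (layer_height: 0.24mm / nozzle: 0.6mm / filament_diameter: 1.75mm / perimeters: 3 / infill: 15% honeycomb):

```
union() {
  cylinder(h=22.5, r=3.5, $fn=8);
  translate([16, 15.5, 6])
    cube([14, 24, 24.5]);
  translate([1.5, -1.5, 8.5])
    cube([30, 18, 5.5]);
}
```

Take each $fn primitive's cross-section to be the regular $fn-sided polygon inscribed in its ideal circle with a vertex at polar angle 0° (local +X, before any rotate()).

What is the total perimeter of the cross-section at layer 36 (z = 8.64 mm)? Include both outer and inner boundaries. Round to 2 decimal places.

At z = 8.64 mm: the cylinder: section is a regular 8-gon, circumradius r=3.5 (perimeter = 2·8·3.500·sin(180°/8) = 21.43 mm); the cube at (16, 15.5) (footprint 14×24) is included at this height (perimeter 76.00 mm); the cube at (1.5, -1.5) is present — its section is the full 30×18 rectangle (perimeter 96.00 mm); Combining (union): the regions partially overlap (shared area 20.41 mm²), so the edge portions inside another operand are dropped and the merged outline is re-measured after clipping — boundary = 152.32 mm. Overall, the cross-section is a single solid region. Total boundary length (outer) = 152.32 mm.

152.32 mm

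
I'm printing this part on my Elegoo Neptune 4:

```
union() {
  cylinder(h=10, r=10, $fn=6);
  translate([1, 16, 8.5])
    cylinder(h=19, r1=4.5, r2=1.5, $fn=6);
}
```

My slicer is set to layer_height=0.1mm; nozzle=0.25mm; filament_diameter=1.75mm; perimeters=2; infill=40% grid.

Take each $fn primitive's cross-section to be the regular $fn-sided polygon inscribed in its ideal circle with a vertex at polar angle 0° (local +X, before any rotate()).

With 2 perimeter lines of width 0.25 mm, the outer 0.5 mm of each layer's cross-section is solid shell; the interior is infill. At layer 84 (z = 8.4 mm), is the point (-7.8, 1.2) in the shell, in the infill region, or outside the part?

infill

At z = 8.4 mm: the r=10 cylinder contributes a regular 6-gon of circumradius 10; the cone at (1, 16) is not intersected at this z (z outside [8.5, 27.5]); Combining (union): only the r=10 cylinder is present, so the union is just that shape — 1 connected region. Overall, the cross-section is a single solid region. The nearest boundary edge runs (-5.00, 8.66)→(-10.00, 0.00); distance from the point to it = 1.31 mm. The point is inside the cross-section and 1.31 mm from the nearest boundary — more than the 0.5 mm shell width (2 × 0.25), so it's in the infill interior.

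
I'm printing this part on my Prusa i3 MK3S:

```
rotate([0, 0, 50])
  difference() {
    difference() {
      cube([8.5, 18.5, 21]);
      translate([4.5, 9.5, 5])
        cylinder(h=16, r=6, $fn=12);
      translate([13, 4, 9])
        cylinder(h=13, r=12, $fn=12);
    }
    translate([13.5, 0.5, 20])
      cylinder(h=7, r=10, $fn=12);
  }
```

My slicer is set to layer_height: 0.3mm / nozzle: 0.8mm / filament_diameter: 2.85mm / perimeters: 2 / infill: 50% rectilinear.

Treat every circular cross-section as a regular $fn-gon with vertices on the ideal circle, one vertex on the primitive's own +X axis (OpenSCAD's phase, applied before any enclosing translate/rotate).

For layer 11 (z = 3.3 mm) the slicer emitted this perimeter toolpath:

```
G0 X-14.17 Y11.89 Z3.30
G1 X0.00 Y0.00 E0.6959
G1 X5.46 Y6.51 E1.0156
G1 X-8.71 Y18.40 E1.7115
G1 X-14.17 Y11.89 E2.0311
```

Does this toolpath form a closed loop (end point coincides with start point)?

Start point (G0): (-14.17, 11.89). End point (last G1): the path returns to the start — closed.

yes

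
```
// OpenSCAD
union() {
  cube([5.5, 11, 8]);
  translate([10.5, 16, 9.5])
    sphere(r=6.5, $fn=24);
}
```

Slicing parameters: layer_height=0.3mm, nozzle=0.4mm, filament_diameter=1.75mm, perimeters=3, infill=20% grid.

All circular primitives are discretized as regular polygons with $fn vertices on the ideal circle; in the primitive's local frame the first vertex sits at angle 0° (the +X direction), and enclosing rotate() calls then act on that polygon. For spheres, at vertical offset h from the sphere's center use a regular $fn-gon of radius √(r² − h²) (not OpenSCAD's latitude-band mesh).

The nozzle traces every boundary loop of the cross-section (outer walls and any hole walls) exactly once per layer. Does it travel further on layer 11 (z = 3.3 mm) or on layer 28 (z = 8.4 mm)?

layer 11 (z = 3.3 mm)

Layer 11 (z = 3.3): the cube is present — its section is the full 5.5×11 rectangle (perimeter 33.00 mm); the r=6.5 sphere at (10.5, 16) contributes a regular 24-gon of circumradius √(6.5²−6.2²) = 1.952 (perimeter = 2·24·1.952·sin(180°/24) = 12.23 mm); Merging all regions: the 2 present regions are separate (no shared area or edge), so areas and boundary lengths simply add and each stays a separate island — boundary = 45.23 mm. So its perimeter = 45.23 mm. Layer 28 (z = 8.4): the cube is absent (z outside [0, 8]); the sphere at (10.5, 16): section is a regular 24-gon, circumradius = √(r²−h²) = √(6.5²−1.1²) = 6.406 (perimeter = 2·24·6.406·sin(180°/24) = 40.14 mm); Merging all regions: only the r=6.5 sphere at (10.5, 16) is present, so the union is just that shape — boundary = 40.14 mm. So its perimeter = 40.14 mm. Layer 11 is larger (45.23 vs 40.14 mm).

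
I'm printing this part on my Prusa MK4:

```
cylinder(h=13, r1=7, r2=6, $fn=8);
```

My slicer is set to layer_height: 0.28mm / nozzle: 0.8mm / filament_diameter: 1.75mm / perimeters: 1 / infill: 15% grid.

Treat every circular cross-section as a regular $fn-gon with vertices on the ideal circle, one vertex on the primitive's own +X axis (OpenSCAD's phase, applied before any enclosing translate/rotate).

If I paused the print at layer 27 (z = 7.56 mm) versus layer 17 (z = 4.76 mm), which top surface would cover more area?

Layer 27 (z = 7.56): the cone contributes a regular 8-gon of circumradius 6.418 (interpolated between r1=7 and r2=6 at t=0.582) (area = (8/2)·6.418²·sin(360°/8) = 116.52 mm²). So its area = 116.52 mm². Layer 17 (z = 4.76): the cone (r1=7→r2=6) has section circumradius 6.634 here — a regular 8-gon (area = (8/2)·6.634²·sin(360°/8) = 124.47 mm²). So its area = 124.47 mm². Layer 17 is larger (124.47 vs 116.52 mm²).

layer 17 (z = 4.76 mm)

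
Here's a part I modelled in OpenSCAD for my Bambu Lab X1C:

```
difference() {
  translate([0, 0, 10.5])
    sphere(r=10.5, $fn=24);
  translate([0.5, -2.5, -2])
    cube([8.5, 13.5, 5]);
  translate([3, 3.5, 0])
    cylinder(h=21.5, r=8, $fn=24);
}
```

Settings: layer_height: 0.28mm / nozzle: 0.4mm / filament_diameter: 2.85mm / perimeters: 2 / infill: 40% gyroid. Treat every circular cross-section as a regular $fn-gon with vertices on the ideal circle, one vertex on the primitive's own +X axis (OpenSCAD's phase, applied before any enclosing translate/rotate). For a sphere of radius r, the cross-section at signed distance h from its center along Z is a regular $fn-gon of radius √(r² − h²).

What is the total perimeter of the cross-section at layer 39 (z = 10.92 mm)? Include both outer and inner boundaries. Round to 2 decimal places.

At z = 10.92 mm: the sphere: section is a regular 24-gon, circumradius = √(r²−h²) = √(10.5²−0.42²) = 10.492 (perimeter = 2·24·10.492·sin(180°/24) = 65.73 mm); the cube at (0.5, -2.5) is not intersected at this z (z outside [-2, 3]); the r=8 cylinder at (3, 3.5) gives a regular 24-gon of circumradius 8 (constant along its height) (perimeter = 2·24·8.000·sin(180°/24) = 50.12 mm); Taking the first minus the rest: starting from the r=10.5 sphere, the r=8 cylinder at (3, 3.5) partially overlaps it — only the 173.53 mm² overlap (of its 198.77 mm²) is removed, clipping the outline — boundary = 79.19 mm. Overall, the cross-section is a single solid region. Total boundary length (outer) = 79.19 mm.

79.19 mm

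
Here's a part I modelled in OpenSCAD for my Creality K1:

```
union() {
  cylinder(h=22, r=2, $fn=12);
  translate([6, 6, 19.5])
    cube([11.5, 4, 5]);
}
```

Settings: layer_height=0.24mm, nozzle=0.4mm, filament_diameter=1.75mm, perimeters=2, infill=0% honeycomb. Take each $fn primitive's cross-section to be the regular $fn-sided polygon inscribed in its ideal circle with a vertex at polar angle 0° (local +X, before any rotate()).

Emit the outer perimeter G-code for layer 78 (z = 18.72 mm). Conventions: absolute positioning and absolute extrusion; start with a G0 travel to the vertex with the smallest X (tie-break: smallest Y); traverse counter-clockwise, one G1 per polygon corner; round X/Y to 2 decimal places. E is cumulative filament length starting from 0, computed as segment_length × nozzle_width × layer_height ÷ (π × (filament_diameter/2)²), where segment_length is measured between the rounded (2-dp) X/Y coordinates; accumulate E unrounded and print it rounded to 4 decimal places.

G0 X-2.00 Y0.00 Z18.72
G1 X-1.73 Y-1.00 E0.0413
G1 X-1.00 Y-1.73 E0.0825
G1 X0.00 Y-2.00 E0.1239
G1 X1.00 Y-1.73 E0.1652
G1 X1.73 Y-1.00 E0.2064
G1 X2.00 Y0.00 E0.2478
G1 X1.73 Y1.00 E0.2891
G1 X1.00 Y1.73 E0.3303
G1 X0.00 Y2.00 E0.3717
G1 X-1.00 Y1.73 E0.4130
G1 X-1.73 Y1.00 E0.4542
G1 X-2.00 Y0.00 E0.4955

At z = 18.72 mm: the r=2 cylinder contributes a regular 12-gon of circumradius 2; the cube at (6, 6) is absent (z outside [19.5, 24.5]); Taking the union: only the r=2 cylinder is present, so the union is just that shape — 1 connected region. The outline is a single polygon with 12 vertices. Extrusion per mm of travel: 0.4 × 0.24 / (π × 0.875²) = 0.039912. Accumulating E over each segment gives final E = 0.4955.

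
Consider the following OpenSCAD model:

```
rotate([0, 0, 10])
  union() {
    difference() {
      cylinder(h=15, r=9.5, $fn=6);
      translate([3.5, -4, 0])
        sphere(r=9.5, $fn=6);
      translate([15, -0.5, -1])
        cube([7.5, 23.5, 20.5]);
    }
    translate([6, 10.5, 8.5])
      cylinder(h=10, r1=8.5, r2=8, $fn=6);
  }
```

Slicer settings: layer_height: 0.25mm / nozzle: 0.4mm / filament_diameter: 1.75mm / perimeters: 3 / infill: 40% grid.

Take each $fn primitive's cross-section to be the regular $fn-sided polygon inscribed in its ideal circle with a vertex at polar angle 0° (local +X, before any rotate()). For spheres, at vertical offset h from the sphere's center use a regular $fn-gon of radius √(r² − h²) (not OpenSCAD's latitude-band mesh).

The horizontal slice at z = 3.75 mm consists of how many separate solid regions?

1

At z = 3.75 mm: the r=9.5 cylinder contributes a regular 6-gon of circumradius 9.5; the r=9.5 sphere at (3.5, -4) slices to a regular 6-gon of circumradius 8.729 (√(r²−h²) with h=3.75 from center); the 7.5×23.5 cube at (15, -0.5) contributes its full rectangle; After the difference (first − rest): starting from the r=9.5 cylinder, the r=9.5 sphere at (3.5, -4) partially overlaps it — only the 128.75 mm² overlap (of its 197.94 mm²) is removed, clipping the outline; the 7.5×23.5 cube at (15, -0.5) misses the remaining region (no effect) — 1 connected region; the cone at (6, 10.5) is not intersected at this z (z outside [8.5, 18.5]); Merging all regions: only that combined region is present, so the union is just that shape — 1 connected region; (whole slice rotated 10° about Z — lengths, areas and connectivity unchanged). The result has 1 disconnected region.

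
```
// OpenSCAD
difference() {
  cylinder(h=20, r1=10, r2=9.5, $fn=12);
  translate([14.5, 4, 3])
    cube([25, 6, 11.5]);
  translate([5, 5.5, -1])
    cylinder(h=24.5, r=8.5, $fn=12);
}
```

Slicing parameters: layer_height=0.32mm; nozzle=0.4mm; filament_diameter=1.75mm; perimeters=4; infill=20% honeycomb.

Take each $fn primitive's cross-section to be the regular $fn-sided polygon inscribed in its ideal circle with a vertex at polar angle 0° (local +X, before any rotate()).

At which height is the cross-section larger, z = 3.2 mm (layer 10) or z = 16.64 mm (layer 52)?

Layer 10 (z = 3.2): the cone contributes a regular 12-gon of circumradius 9.920 (interpolated between r1=10 and r2=9.5 at t=0.160) (area = (12/2)·9.920²·sin(360°/12) = 295.22 mm²); the cube at (14.5, 4) is present — its section is the full 25×6 rectangle (area 150.00 mm²); the r=8.5 cylinder at (5, 5.5) contributes a regular 12-gon of circumradius 8.5 (area = (12/2)·8.500²·sin(360°/12) = 216.75 mm²); Taking the first minus the rest: starting from the cone (295.22 mm²), the 25×6 cube at (14.5, 4) misses the remaining region (no effect); the r=8.5 cylinder at (5, 5.5) partially overlaps it — only the 123.66 mm² overlap (of its 216.75 mm²) is removed, clipping the outline — area = 171.56 mm². So its area = 171.56 mm². Layer 52 (z = 16.64): the cone: at t=0.832 of its height the radius interpolates to r₁+(r₂−r₁)t = 9.584, giving a regular 12-gon of that circumradius (area = (12/2)·9.584²·sin(360°/12) = 275.56 mm²); the cube at (14.5, 4) does not reach this height (z outside [3, 14.5]); the cylinder at (5, 5.5): section is a regular 12-gon, circumradius r=8.5 (area = (12/2)·8.500²·sin(360°/12) = 216.75 mm²); After the difference (first − rest): starting from the cone (275.56 mm²), the r=8.5 cylinder at (5, 5.5) partially overlaps it — only the 117.29 mm² overlap (of its 216.75 mm²) is removed, clipping the outline — area = 158.27 mm². So its area = 158.27 mm². Layer 10 is larger (171.56 vs 158.27 mm²).

layer 10 (z = 3.2 mm)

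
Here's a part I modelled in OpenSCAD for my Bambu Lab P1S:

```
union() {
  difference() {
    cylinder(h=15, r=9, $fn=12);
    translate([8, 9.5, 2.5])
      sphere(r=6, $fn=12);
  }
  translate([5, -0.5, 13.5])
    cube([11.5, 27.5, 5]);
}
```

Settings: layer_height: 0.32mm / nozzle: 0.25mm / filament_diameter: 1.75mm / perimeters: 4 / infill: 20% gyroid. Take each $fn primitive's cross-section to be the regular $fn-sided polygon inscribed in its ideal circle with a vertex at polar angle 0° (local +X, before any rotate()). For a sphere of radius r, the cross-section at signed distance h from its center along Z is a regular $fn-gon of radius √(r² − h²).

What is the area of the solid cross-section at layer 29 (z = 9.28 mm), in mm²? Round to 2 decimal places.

243.00 mm²

At z = 9.28 mm: the r=9 cylinder contributes a regular 12-gon of circumradius 9 (area = (12/2)·9.000²·sin(360°/12) = 243.00 mm²); the sphere at (8, 9.5) is absent (|z−center|=6.780 > r=6); Taking the first minus the rest: none of the subtracted shapes is present at this height, so the r=9 cylinder is unchanged — area = 243.00 mm²; the cube at (5, -0.5) is absent (z outside [13.5, 18.5]); Taking the union: only that combined region is present, so the union is just that shape — area = 243.00 mm². Overall, the cross-section is a single solid region. Net area = 243.00 mm².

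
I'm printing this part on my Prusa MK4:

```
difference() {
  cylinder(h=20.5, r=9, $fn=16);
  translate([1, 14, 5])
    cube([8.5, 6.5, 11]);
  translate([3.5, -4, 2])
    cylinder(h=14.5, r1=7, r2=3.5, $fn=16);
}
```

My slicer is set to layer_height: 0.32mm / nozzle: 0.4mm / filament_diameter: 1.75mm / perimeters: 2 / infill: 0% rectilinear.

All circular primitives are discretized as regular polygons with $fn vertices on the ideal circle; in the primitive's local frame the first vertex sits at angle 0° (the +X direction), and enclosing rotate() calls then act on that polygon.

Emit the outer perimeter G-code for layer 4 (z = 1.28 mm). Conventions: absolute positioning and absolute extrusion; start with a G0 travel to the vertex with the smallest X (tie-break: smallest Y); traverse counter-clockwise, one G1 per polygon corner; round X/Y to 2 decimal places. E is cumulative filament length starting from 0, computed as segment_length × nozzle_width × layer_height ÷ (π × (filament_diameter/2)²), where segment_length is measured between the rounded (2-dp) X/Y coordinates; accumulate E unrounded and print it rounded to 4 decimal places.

At z = 1.28 mm: the cylinder: section is a regular 16-gon, circumradius r=9; the cube at (1, 14) does not reach this height (z outside [5, 16]); the cone at (3.5, -4) is absent (z outside [2, 16.5]); Subtracting the remaining from the first: none of the subtracted shapes is present at this height, so the r=9 cylinder is unchanged — 1 connected region. The outline is a single polygon with 16 vertices. Extrusion per mm of travel: 0.4 × 0.32 / (π × 0.875²) = 0.053216. Accumulating E over each segment gives final E = 2.9885.

G0 X-9.00 Y0.00 Z1.28
G1 X-8.31 Y-3.44 E0.1867
G1 X-6.36 Y-6.36 E0.3736
G1 X-3.44 Y-8.31 E0.5604
G1 X0.00 Y-9.00 E0.7471
G1 X3.44 Y-8.31 E0.9338
G1 X6.36 Y-6.36 E1.1207
G1 X8.31 Y-3.44 E1.3076
G1 X9.00 Y0.00 E1.4943
G1 X8.31 Y3.44 E1.6810
G1 X6.36 Y6.36 E1.8678
G1 X3.44 Y8.31 E2.0547
G1 X0.00 Y9.00 E2.2414
G1 X-3.44 Y8.31 E2.4281
G1 X-6.36 Y6.36 E2.6150
G1 X-8.31 Y3.44 E2.8018
G1 X-9.00 Y0.00 E2.9885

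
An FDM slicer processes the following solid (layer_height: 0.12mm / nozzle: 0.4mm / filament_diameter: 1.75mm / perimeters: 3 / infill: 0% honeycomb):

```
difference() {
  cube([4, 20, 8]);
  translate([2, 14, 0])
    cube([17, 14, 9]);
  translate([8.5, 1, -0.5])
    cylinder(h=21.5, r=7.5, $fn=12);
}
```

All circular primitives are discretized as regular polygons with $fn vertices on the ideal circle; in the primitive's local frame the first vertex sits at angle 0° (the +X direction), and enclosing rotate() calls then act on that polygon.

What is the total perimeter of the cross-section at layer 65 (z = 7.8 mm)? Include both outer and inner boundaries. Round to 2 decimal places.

At z = 7.8 mm: the cube (footprint 4×20) is included at this height (perimeter 48.00 mm); the cube at (2, 14) (footprint 17×14) is included at this height (perimeter 62.00 mm); the r=7.5 cylinder at (8.5, 1) contributes a regular 12-gon of circumradius 7.5 (perimeter = 2·12·7.500·sin(180°/12) = 46.59 mm); Taking the first minus the rest: starting from the 4×20 cube, the 17×14 cube at (2, 14) partially overlaps it — only the 12.00 mm² overlap (of its 238.00 mm²) is removed, clipping the outline; the r=7.5 cylinder at (8.5, 1) partially overlaps it — only the 14.22 mm² overlap (of its 168.75 mm²) is removed, clipping the outline — boundary = 46.26 mm. Overall, the cross-section is a single solid region. Total boundary length (outer) = 46.26 mm.

46.26 mm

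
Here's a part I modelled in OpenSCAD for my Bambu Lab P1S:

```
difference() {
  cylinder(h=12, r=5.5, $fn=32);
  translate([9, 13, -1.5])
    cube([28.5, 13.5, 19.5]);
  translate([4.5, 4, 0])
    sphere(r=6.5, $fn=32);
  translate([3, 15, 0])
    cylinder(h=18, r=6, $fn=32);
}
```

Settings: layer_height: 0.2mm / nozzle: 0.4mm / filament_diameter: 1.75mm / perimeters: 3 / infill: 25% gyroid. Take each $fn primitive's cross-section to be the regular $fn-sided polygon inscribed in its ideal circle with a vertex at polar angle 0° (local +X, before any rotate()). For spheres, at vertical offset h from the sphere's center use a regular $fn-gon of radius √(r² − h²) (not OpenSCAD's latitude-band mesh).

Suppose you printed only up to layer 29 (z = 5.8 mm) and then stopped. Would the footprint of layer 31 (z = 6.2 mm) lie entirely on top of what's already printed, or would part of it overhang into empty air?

part overhangs

Compare the two slices. At z = 5.8: the r=5.5 cylinder contributes a regular 32-gon of circumradius 5.5 (area = (32/2)·5.500²·sin(360°/32) = 94.42 mm²); the 28.5×13.5 cube at (9, 13) contributes its full rectangle (area 384.75 mm²); the r=6.5 sphere at (4.5, 4) slices to a regular 32-gon of circumradius 2.934 (√(r²−h²) with h=5.8 from center) (area = (32/2)·2.934²·sin(360°/32) = 26.88 mm²); the r=6 cylinder at (3, 15) contributes a regular 32-gon of circumradius 6 (area = (32/2)·6.000²·sin(360°/32) = 112.37 mm²); Subtracting the remaining from the first: starting from the r=5.5 cylinder (94.42 mm²), the 28.5×13.5 cube at (9, 13) misses the remaining region (no effect); the r=6.5 sphere at (4.5, 4) partially overlaps it — only the 8.95 mm² overlap (of its 26.88 mm²) is removed, clipping the outline; the r=6 cylinder at (3, 15) misses the remaining region (no effect) — area = 85.47 mm². At z = 6.2: the cylinder: section is a regular 32-gon, circumradius r=5.5 (area = (32/2)·5.500²·sin(360°/32) = 94.42 mm²); the 28.5×13.5 cube at (9, 13) contributes its full rectangle (area 384.75 mm²); the sphere at (4.5, 4): section is a regular 32-gon, circumradius = √(r²−h²) = √(6.5²−6.2²) = 1.952 (area = (32/2)·1.952²·sin(360°/32) = 11.89 mm²); the r=6 cylinder at (3, 15) contributes a regular 32-gon of circumradius 6 (area = (32/2)·6.000²·sin(360°/32) = 112.37 mm²); Subtracting the remaining from the first: starting from the r=5.5 cylinder (94.42 mm²), the 28.5×13.5 cube at (9, 13) misses the remaining region (no effect); the r=6.5 sphere at (4.5, 4) partially overlaps it — only the 3.51 mm² overlap (of its 11.89 mm²) is removed, clipping the outline; the r=6 cylinder at (3, 15) misses the remaining region (no effect) — area = 90.92 mm². Checking containment: at z = 6.2 the cross-section extends beyond the z = 5.8 cross-section by about 5.44 mm².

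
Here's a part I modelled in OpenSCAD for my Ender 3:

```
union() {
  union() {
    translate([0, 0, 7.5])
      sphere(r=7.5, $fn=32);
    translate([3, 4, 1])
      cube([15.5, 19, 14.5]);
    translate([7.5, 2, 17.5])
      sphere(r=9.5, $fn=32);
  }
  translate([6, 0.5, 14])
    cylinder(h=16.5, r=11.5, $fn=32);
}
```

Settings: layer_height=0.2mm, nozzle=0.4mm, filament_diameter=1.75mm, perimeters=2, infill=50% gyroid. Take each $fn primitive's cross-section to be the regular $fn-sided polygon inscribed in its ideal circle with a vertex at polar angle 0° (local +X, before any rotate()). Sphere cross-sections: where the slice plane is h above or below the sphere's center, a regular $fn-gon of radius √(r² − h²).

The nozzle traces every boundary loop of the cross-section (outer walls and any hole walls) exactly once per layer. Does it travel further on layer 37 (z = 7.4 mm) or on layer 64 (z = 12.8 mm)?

layer 37 (z = 7.4 mm)

Layer 37 (z = 7.4): the r=7.5 sphere slices to a regular 32-gon of circumradius 7.499 (√(r²−h²) with h=0.1 from center) (perimeter = 2·32·7.499·sin(180°/32) = 47.04 mm); the 15.5×19 cube at (3, 4) contributes its full rectangle (perimeter 69.00 mm); the sphere at (7.5, 2) is not intersected at this z (|z−center|=10.100 > r=9.5); Merging all regions: the regions partially overlap (shared area 5.67 mm²), so the edge portions inside another operand are dropped and the merged outline is re-measured after clipping — boundary = 105.41 mm; the cylinder at (6, 0.5) does not reach this height (z outside [14, 30.5]); Combining (union): only the result so far is present, so the union is just that shape — boundary = 105.41 mm. So its perimeter = 105.41 mm. Layer 64 (z = 12.8): the r=7.5 sphere slices to a regular 32-gon of circumradius 5.307 (√(r²−h²) with h=5.3 from center) (perimeter = 2·32·5.307·sin(180°/32) = 33.29 mm); the 15.5×19 cube at (3, 4) contributes its full rectangle (perimeter 69.00 mm); the r=9.5 sphere at (7.5, 2) slices to a regular 32-gon of circumradius 8.256 (√(r²−h²) with h=4.7 from center) (perimeter = 2·32·8.256·sin(180°/32) = 51.79 mm); Combining (union): the regions partially overlap (shared area 105.61 mm²), so the edge portions inside another operand are dropped and the merged outline is re-measured after clipping — boundary = 95.96 mm; the cylinder at (6, 0.5) is not intersected at this z (z outside [14, 30.5]); Taking the union: only that combined region is present, so the union is just that shape — boundary = 95.96 mm. So its perimeter = 95.96 mm. Layer 37 is larger (105.41 vs 95.96 mm).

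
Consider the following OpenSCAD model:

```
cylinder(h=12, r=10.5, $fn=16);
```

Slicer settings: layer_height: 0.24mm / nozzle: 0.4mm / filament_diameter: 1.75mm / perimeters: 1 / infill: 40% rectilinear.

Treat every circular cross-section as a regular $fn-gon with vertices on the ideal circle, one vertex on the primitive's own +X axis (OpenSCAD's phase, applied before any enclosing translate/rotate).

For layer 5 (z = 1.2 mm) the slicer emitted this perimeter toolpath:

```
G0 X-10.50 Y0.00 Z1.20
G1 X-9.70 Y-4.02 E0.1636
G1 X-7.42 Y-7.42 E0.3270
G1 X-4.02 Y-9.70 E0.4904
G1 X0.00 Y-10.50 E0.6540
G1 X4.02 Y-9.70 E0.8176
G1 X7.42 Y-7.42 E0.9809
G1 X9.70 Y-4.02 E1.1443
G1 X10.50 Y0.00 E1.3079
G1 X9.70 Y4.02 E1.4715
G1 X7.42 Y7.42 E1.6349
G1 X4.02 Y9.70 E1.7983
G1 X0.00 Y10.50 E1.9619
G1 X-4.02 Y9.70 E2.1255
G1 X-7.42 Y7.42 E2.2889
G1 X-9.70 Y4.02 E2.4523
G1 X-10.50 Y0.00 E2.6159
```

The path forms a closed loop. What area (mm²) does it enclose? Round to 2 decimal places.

337.42 mm²

Apply the shoelace formula to the sequence of (X, Y) vertices; enclosed area = 337.42 mm².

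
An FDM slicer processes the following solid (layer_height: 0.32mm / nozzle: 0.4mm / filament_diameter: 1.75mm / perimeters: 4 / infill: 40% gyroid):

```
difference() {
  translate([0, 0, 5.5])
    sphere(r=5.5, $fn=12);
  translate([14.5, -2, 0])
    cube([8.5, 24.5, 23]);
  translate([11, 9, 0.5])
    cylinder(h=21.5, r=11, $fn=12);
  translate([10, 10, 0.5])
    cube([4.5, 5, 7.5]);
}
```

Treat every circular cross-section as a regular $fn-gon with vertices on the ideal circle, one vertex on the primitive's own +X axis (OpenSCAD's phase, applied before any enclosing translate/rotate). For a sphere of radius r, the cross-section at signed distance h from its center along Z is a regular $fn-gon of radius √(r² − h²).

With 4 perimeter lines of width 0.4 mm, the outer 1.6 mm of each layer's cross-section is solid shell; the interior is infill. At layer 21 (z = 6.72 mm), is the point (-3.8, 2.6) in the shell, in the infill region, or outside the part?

At z = 6.72 mm: the sphere: section is a regular 12-gon, circumradius = √(r²−h²) = √(5.5²−1.22²) = 5.363; the cube at (14.5, -2) (footprint 8.5×24.5) is included at this height; the r=11 cylinder at (11, 9) contributes a regular 12-gon of circumradius 11; the cube at (10, 10) (footprint 4.5×5) is included at this height; Taking the first minus the rest: starting from the r=5.5 sphere, the 8.5×24.5 cube at (14.5, -2) misses the remaining region (no effect); the r=11 cylinder at (11, 9) partially overlaps it — only the 8.20 mm² overlap (of its 363.00 mm²) is removed, clipping the outline; the 4.5×5 cube at (10, 10) misses the remaining region (no effect) — 1 connected region. Overall, the cross-section is a single solid region. The nearest boundary edge runs (-4.64, 2.68)→(-2.68, 4.64); distance from the point to it = 0.65 mm. The point is inside the cross-section, 0.65 mm from the nearest boundary — within the 1.6 mm shell band (4 × 0.4).

shell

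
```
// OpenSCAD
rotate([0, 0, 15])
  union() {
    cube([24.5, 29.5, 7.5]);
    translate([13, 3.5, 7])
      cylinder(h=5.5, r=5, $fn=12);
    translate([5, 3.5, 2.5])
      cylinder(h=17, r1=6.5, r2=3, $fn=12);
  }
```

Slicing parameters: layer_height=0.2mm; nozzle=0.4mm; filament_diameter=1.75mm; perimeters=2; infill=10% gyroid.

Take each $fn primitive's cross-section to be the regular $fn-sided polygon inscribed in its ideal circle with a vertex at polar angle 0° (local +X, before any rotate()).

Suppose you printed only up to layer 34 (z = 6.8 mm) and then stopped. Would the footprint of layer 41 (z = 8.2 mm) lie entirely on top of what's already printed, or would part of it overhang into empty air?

Compare the two slices. At z = 6.8: the cube (footprint 24.5×29.5) is included at this height (area 722.75 mm²); the cylinder at (13, 3.5) is absent (z outside [7, 12.5]); the cone at (5, 3.5) contributes a regular 12-gon of circumradius 5.615 (interpolated between r1=6.5 and r2=3 at t=0.253) (area = (12/2)·5.615²·sin(360°/12) = 94.57 mm²); Merging all regions: the regions partially overlap — summed areas 817.32 mm² minus the doubly-counted overlap 81.55 mm² gives 735.78 mm² — area = 735.78 mm²; (whole slice rotated 15° about Z — lengths, areas and connectivity unchanged). At z = 8.2: the cube does not reach this height (z outside [0, 7.5]); the cylinder at (13, 3.5): section is a regular 12-gon, circumradius r=5 (area = (12/2)·5.000²·sin(360°/12) = 75.00 mm²); the cone at (5, 3.5) contributes a regular 12-gon of circumradius 5.326 (interpolated between r1=6.5 and r2=3 at t=0.335) (area = (12/2)·5.326²·sin(360°/12) = 85.11 mm²); Taking the union: the regions partially overlap — summed areas 160.11 mm² minus the doubly-counted overlap 8.88 mm² gives 151.24 mm² — area = 151.24 mm²; (whole slice rotated 15° about Z — lengths, areas and connectivity unchanged). Checking containment: at z = 8.2 the cross-section extends beyond the z = 6.8 cross-section by about 6.51 mm².

part overhangs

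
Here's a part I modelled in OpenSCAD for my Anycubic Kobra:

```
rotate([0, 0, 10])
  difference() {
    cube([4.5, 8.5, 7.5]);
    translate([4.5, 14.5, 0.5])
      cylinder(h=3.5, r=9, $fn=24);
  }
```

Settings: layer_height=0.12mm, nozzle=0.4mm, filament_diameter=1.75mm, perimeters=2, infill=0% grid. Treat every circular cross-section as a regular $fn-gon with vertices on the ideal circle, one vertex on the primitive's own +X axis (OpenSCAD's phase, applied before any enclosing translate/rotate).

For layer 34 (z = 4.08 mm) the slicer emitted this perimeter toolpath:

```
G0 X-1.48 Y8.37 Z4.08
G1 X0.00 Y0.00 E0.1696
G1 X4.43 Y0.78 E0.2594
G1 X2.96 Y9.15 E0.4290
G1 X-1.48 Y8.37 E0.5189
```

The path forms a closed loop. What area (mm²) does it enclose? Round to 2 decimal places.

Apply the shoelace formula to the sequence of (X, Y) vertices; enclosed area = 38.27 mm².

38.27 mm²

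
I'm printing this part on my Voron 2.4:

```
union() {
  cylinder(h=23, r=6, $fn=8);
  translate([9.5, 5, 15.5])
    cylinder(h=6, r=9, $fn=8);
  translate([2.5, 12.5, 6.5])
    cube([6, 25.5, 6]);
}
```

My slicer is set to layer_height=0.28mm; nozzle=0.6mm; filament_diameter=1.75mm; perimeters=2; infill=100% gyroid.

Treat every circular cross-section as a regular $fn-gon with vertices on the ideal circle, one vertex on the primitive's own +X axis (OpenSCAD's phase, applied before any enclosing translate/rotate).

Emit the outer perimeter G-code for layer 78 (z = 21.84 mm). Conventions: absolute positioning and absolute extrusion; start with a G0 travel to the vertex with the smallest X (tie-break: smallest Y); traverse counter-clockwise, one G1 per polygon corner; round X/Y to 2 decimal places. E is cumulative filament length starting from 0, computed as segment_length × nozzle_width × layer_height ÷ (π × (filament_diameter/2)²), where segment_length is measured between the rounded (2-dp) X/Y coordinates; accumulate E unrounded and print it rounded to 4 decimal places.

G0 X-6.00 Y0.00 Z21.84
G1 X-4.24 Y-4.24 E0.3206
G1 X0.00 Y-6.00 E0.6413
G1 X4.24 Y-4.24 E0.9619
G1 X6.00 Y0.00 E1.2826
G1 X4.24 Y4.24 E1.6032
G1 X0.00 Y6.00 E1.9239
G1 X-4.24 Y4.24 E2.2445
G1 X-6.00 Y0.00 E2.5652

At z = 21.84 mm: the r=6 cylinder contributes a regular 8-gon of circumradius 6; the cylinder at (9.5, 5) is absent (z outside [15.5, 21.5]); the cube at (2.5, 12.5) does not reach this height (z outside [6.5, 12.5]); Taking the union: only the r=6 cylinder is present, so the union is just that shape — 1 connected region. The outline is a single polygon with 8 vertices. Extrusion per mm of travel: 0.6 × 0.28 / (π × 0.875²) = 0.069846. Accumulating E over each segment gives final E = 2.5652.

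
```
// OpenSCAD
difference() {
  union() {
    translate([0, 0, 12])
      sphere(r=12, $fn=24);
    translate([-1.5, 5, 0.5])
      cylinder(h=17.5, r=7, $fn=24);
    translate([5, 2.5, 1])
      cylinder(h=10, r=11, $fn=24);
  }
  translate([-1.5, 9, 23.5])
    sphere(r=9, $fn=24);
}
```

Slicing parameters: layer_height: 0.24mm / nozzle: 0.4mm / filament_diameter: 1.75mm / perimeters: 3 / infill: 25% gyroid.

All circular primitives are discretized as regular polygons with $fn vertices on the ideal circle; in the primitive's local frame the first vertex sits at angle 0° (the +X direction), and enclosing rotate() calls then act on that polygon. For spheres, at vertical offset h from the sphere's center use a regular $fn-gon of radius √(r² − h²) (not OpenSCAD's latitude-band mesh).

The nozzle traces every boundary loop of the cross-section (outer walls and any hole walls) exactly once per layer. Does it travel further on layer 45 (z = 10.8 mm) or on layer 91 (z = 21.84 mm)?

Layer 45 (z = 10.8): the sphere: section is a regular 24-gon, circumradius = √(r²−h²) = √(12²−1.2²) = 11.940 (perimeter = 2·24·11.940·sin(180°/24) = 74.81 mm); the r=7 cylinder at (-1.5, 5) contributes a regular 24-gon of circumradius 7 (perimeter = 2·24·7.000·sin(180°/24) = 43.86 mm); the cylinder at (5, 2.5): section is a regular 24-gon, circumradius r=11 (perimeter = 2·24·11.000·sin(180°/24) = 68.92 mm); Taking the union: the regions partially overlap (shared area 432.13 mm²), so the edge portions inside another operand are dropped and the merged outline is re-measured after clipping — boundary = 83.48 mm; the sphere at (-1.5, 9) is not intersected at this z (|z−center|=12.700 > r=9); Subtracting the remaining from the first: none of the subtracted shapes is present at this height, so the result so far is unchanged — boundary = 83.48 mm. So its perimeter = 83.48 mm. Layer 91 (z = 21.84): the r=12 sphere contributes a regular 24-gon of circumradius √(12²−9.84²) = 6.868 (perimeter = 2·24·6.868·sin(180°/24) = 43.03 mm); the cylinder at (-1.5, 5) is absent (z outside [0.5, 18]); the cylinder at (5, 2.5) does not reach this height (z outside [1, 11]); Merging all regions: only the r=12 sphere is present, so the union is just that shape — boundary = 43.03 mm; the sphere at (-1.5, 9): section is a regular 24-gon, circumradius = √(r²−h²) = √(9²−1.66²) = 8.846 (perimeter = 2·24·8.846·sin(180°/24) = 55.42 mm); Taking the first minus the rest: starting from the result so far, the r=9 sphere at (-1.5, 9) partially overlaps it — only the 56.88 mm² overlap (of its 243.01 mm²) is removed, clipping the outline — boundary = 41.34 mm. So its perimeter = 41.34 mm. Layer 45 is larger (83.48 vs 41.34 mm).

layer 45 (z = 10.8 mm)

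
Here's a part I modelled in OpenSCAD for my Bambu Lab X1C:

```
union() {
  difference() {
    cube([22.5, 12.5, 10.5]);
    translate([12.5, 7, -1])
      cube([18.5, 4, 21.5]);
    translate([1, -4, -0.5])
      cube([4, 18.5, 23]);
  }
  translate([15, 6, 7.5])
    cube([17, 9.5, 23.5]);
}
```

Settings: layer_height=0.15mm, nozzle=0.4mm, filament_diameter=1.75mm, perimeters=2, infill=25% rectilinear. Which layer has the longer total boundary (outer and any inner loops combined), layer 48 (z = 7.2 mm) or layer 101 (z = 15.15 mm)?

layer 48 (z = 7.2 mm)

Layer 48 (z = 7.2): the cube is present — its section is the full 22.5×12.5 rectangle (perimeter 70.00 mm); the cube at (12.5, 7) (footprint 18.5×4) is included at this height (perimeter 45.00 mm); the cube at (1, -4) (footprint 4×18.5) is included at this height (perimeter 45.00 mm); Subtracting the remaining from the first: starting from the 22.5×12.5 cube, the 18.5×4 cube at (12.5, 7) partially overlaps it — only the 40.00 mm² overlap (of its 74.00 mm²) is removed, clipping the outline; the 4×18.5 cube at (1, -4) partially overlaps it — only the 50.00 mm² overlap (of its 74.00 mm²) is removed, clipping the outline — boundary = 107.00 mm; the cube at (15, 6) does not reach this height (z outside [7.5, 31]); Combining (union): only the result so far is present, so the union is just that shape — boundary = 107.00 mm. So its perimeter = 107.00 mm. Layer 101 (z = 15.15): the cube is not intersected at this z (z outside [0, 10.5]); the 18.5×4 cube at (12.5, 7) contributes its full rectangle (perimeter 45.00 mm); the 4×18.5 cube at (1, -4) contributes its full rectangle (perimeter 45.00 mm); Taking the first minus the rest: the first operand is absent here, so nothing remains; the cube at (15, 6) (footprint 17×9.5) is included at this height (perimeter 53.00 mm); Combining (union): only the 17×9.5 cube at (15, 6) is present, so the union is just that shape — boundary = 53.00 mm. So its perimeter = 53.00 mm. Layer 48 is larger (107.00 vs 53.00 mm).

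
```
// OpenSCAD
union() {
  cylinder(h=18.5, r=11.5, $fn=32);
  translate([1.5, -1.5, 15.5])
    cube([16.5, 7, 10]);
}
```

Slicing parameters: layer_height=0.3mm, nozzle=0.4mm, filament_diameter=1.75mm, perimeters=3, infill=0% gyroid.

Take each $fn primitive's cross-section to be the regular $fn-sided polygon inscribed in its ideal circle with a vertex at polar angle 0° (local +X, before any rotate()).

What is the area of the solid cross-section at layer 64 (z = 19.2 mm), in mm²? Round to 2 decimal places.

At z = 19.2 mm: the cylinder is absent (z outside [0, 18.5]); the cube at (1.5, -1.5) (footprint 16.5×7) is included at this height (area 115.50 mm²); Taking the union: only the 16.5×7 cube at (1.5, -1.5) is present, so the union is just that shape — area = 115.50 mm². Overall, the cross-section is a single solid region. Net area = 115.50 mm².

115.50 mm²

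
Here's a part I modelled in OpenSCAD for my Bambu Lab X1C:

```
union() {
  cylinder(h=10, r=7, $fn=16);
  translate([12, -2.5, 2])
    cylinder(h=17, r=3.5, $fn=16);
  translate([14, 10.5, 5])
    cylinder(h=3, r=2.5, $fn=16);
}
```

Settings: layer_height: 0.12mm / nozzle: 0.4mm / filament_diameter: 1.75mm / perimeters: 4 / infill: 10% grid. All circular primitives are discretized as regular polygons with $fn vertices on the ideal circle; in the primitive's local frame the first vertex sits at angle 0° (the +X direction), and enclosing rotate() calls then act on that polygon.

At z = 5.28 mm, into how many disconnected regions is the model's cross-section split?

At z = 5.28 mm: the r=7 cylinder contributes a regular 16-gon of circumradius 7; the r=3.5 cylinder at (12, -2.5) gives a regular 16-gon of circumradius 3.5 (constant along its height); the r=2.5 cylinder at (14, 10.5) gives a regular 16-gon of circumradius 2.5 (constant along its height); Taking the union: the 3 present regions are separate (no shared area or edge), so areas and boundary lengths simply add and each stays a separate island — 3 connected regions. The result has 3 disconnected regions.

3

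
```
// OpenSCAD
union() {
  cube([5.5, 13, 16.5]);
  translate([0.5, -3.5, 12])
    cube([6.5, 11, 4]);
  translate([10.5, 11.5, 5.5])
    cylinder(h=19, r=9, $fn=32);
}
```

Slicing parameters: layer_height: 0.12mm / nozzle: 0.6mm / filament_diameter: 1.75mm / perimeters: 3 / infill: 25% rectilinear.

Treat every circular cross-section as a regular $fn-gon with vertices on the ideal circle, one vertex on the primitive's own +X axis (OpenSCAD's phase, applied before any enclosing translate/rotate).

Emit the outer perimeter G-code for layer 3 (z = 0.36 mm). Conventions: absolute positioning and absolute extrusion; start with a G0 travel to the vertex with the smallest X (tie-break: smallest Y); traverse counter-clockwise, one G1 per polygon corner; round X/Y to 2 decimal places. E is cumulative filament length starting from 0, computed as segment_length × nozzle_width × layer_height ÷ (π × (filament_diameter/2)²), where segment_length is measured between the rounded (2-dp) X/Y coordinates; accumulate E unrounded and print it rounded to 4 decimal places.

G0 X0.00 Y0.00 Z0.36
G1 X5.50 Y0.00 E0.1646
G1 X5.50 Y13.00 E0.5538
G1 X0.00 Y13.00 E0.7184
G1 X0.00 Y0.00 E1.1076

At z = 0.36 mm: the 5.5×13 cube contributes its full rectangle; the cube at (0.5, -3.5) is absent (z outside [12, 16]); the cylinder at (10.5, 11.5) is not intersected at this z (z outside [5.5, 24.5]); Merging all regions: only the 5.5×13 cube is present, so the union is just that shape — 1 connected region. The outline is a single polygon with 4 vertices. Extrusion per mm of travel: 0.6 × 0.12 / (π × 0.875²) = 0.029934. Accumulating E over each segment gives final E = 1.1076.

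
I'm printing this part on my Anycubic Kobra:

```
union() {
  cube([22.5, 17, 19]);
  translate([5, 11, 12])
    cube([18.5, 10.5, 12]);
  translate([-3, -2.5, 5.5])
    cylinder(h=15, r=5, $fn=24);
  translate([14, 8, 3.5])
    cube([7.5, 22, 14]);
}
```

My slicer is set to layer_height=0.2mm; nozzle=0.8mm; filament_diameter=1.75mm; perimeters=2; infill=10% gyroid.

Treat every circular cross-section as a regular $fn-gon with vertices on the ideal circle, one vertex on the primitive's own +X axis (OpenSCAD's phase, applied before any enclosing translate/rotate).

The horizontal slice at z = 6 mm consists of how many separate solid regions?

1

At z = 6 mm: the 22.5×17 cube contributes its full rectangle; the cube at (5, 11) does not reach this height (z outside [12, 24]); the r=5 cylinder at (-3, -2.5) contributes a regular 24-gon of circumradius 5; the cube at (14, 8) is present — its section is the full 7.5×22 rectangle; Taking the union: the regions partially overlap (shared area 68.58 mm²), so overlapping operands fuse into one piece — 1 connected region. The result has 1 disconnected region.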